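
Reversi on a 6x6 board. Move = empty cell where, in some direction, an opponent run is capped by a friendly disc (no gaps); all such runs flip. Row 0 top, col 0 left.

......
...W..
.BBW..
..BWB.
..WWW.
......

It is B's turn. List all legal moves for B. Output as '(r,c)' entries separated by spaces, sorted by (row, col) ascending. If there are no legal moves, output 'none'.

Answer: (0,4) (1,2) (1,4) (2,4) (5,2) (5,4) (5,5)

Derivation:
(0,2): no bracket -> illegal
(0,3): no bracket -> illegal
(0,4): flips 1 -> legal
(1,2): flips 1 -> legal
(1,4): flips 1 -> legal
(2,4): flips 1 -> legal
(3,1): no bracket -> illegal
(3,5): no bracket -> illegal
(4,1): no bracket -> illegal
(4,5): no bracket -> illegal
(5,1): no bracket -> illegal
(5,2): flips 2 -> legal
(5,3): no bracket -> illegal
(5,4): flips 2 -> legal
(5,5): flips 2 -> legal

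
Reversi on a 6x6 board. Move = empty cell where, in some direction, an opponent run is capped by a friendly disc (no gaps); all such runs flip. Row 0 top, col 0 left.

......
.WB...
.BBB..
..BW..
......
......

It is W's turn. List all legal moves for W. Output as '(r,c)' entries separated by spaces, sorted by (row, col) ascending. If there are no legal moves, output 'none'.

(0,1): no bracket -> illegal
(0,2): no bracket -> illegal
(0,3): no bracket -> illegal
(1,0): no bracket -> illegal
(1,3): flips 2 -> legal
(1,4): no bracket -> illegal
(2,0): no bracket -> illegal
(2,4): no bracket -> illegal
(3,0): no bracket -> illegal
(3,1): flips 2 -> legal
(3,4): no bracket -> illegal
(4,1): no bracket -> illegal
(4,2): no bracket -> illegal
(4,3): no bracket -> illegal

Answer: (1,3) (3,1)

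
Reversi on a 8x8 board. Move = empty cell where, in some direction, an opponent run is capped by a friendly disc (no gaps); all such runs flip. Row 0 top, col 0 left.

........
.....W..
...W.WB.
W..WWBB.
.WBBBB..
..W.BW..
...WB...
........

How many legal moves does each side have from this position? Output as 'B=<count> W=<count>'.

-- B to move --
(0,4): flips 1 -> legal
(0,5): flips 2 -> legal
(0,6): no bracket -> illegal
(1,2): flips 2 -> legal
(1,3): flips 2 -> legal
(1,4): flips 1 -> legal
(1,6): flips 2 -> legal
(2,0): no bracket -> illegal
(2,1): no bracket -> illegal
(2,2): flips 1 -> legal
(2,4): flips 3 -> legal
(3,1): no bracket -> illegal
(3,2): flips 2 -> legal
(4,0): flips 1 -> legal
(4,6): flips 1 -> legal
(5,0): no bracket -> illegal
(5,1): no bracket -> illegal
(5,3): no bracket -> illegal
(5,6): flips 1 -> legal
(6,1): flips 1 -> legal
(6,2): flips 2 -> legal
(6,5): flips 1 -> legal
(6,6): flips 1 -> legal
(7,2): flips 1 -> legal
(7,3): no bracket -> illegal
(7,4): no bracket -> illegal
B mobility = 17
-- W to move --
(1,6): no bracket -> illegal
(1,7): no bracket -> illegal
(2,4): no bracket -> illegal
(2,7): flips 4 -> legal
(3,1): no bracket -> illegal
(3,2): flips 1 -> legal
(3,7): flips 3 -> legal
(4,6): flips 4 -> legal
(4,7): flips 1 -> legal
(5,1): flips 1 -> legal
(5,3): flips 2 -> legal
(5,6): flips 1 -> legal
(6,5): flips 1 -> legal
(7,3): flips 1 -> legal
(7,4): flips 3 -> legal
(7,5): no bracket -> illegal
W mobility = 11

Answer: B=17 W=11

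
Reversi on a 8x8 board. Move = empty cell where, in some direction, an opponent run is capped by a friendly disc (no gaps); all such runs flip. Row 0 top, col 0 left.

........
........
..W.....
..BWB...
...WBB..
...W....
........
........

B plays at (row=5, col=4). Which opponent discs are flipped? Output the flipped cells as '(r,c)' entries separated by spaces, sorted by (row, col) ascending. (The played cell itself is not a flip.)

Dir NW: opp run (4,3) capped by B -> flip
Dir N: first cell 'B' (not opp) -> no flip
Dir NE: first cell 'B' (not opp) -> no flip
Dir W: opp run (5,3), next='.' -> no flip
Dir E: first cell '.' (not opp) -> no flip
Dir SW: first cell '.' (not opp) -> no flip
Dir S: first cell '.' (not opp) -> no flip
Dir SE: first cell '.' (not opp) -> no flip

Answer: (4,3)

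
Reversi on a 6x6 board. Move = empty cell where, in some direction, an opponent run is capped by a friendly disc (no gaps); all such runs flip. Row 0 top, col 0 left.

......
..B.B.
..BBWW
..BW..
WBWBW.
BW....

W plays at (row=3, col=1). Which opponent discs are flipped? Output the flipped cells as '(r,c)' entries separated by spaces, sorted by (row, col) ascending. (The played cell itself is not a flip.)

Answer: (3,2) (4,1)

Derivation:
Dir NW: first cell '.' (not opp) -> no flip
Dir N: first cell '.' (not opp) -> no flip
Dir NE: opp run (2,2), next='.' -> no flip
Dir W: first cell '.' (not opp) -> no flip
Dir E: opp run (3,2) capped by W -> flip
Dir SW: first cell 'W' (not opp) -> no flip
Dir S: opp run (4,1) capped by W -> flip
Dir SE: first cell 'W' (not opp) -> no flip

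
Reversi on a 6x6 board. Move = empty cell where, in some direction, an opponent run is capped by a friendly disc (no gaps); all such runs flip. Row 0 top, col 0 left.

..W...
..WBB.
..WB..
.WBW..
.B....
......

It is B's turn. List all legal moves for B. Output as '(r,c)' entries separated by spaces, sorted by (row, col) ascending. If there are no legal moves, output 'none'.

(0,1): flips 1 -> legal
(0,3): no bracket -> illegal
(1,1): flips 1 -> legal
(2,0): no bracket -> illegal
(2,1): flips 2 -> legal
(2,4): no bracket -> illegal
(3,0): flips 1 -> legal
(3,4): flips 1 -> legal
(4,0): flips 2 -> legal
(4,2): no bracket -> illegal
(4,3): flips 1 -> legal
(4,4): no bracket -> illegal

Answer: (0,1) (1,1) (2,1) (3,0) (3,4) (4,0) (4,3)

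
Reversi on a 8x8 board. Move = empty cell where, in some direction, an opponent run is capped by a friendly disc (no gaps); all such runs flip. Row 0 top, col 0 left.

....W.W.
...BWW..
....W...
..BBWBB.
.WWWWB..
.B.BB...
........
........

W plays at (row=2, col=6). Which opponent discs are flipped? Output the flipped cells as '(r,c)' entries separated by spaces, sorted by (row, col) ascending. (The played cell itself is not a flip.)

Answer: (3,5)

Derivation:
Dir NW: first cell 'W' (not opp) -> no flip
Dir N: first cell '.' (not opp) -> no flip
Dir NE: first cell '.' (not opp) -> no flip
Dir W: first cell '.' (not opp) -> no flip
Dir E: first cell '.' (not opp) -> no flip
Dir SW: opp run (3,5) capped by W -> flip
Dir S: opp run (3,6), next='.' -> no flip
Dir SE: first cell '.' (not opp) -> no flip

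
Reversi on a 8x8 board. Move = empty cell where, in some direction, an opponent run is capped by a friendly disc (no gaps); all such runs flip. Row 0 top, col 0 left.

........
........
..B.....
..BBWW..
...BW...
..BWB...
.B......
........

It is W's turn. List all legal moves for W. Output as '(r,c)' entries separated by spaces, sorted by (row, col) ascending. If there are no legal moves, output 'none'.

Answer: (1,1) (2,3) (3,1) (4,2) (5,1) (5,5) (6,4) (7,0)

Derivation:
(1,1): flips 2 -> legal
(1,2): no bracket -> illegal
(1,3): no bracket -> illegal
(2,1): no bracket -> illegal
(2,3): flips 2 -> legal
(2,4): no bracket -> illegal
(3,1): flips 2 -> legal
(4,1): no bracket -> illegal
(4,2): flips 1 -> legal
(4,5): no bracket -> illegal
(5,0): no bracket -> illegal
(5,1): flips 1 -> legal
(5,5): flips 1 -> legal
(6,0): no bracket -> illegal
(6,2): no bracket -> illegal
(6,3): no bracket -> illegal
(6,4): flips 1 -> legal
(6,5): no bracket -> illegal
(7,0): flips 3 -> legal
(7,1): no bracket -> illegal
(7,2): no bracket -> illegal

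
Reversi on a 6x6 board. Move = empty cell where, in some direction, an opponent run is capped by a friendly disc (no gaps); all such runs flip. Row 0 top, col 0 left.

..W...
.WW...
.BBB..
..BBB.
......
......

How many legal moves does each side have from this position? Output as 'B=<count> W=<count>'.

Answer: B=3 W=5

Derivation:
-- B to move --
(0,0): flips 1 -> legal
(0,1): flips 2 -> legal
(0,3): flips 1 -> legal
(1,0): no bracket -> illegal
(1,3): no bracket -> illegal
(2,0): no bracket -> illegal
B mobility = 3
-- W to move --
(1,0): no bracket -> illegal
(1,3): no bracket -> illegal
(1,4): no bracket -> illegal
(2,0): no bracket -> illegal
(2,4): no bracket -> illegal
(2,5): no bracket -> illegal
(3,0): flips 1 -> legal
(3,1): flips 1 -> legal
(3,5): no bracket -> illegal
(4,1): no bracket -> illegal
(4,2): flips 2 -> legal
(4,3): no bracket -> illegal
(4,4): flips 2 -> legal
(4,5): flips 2 -> legal
W mobility = 5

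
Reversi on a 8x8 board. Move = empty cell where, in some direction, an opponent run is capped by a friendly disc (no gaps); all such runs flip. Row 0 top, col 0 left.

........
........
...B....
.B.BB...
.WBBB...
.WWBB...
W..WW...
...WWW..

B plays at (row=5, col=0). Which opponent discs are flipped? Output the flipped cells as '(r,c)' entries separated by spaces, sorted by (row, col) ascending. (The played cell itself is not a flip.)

Answer: (5,1) (5,2)

Derivation:
Dir NW: edge -> no flip
Dir N: first cell '.' (not opp) -> no flip
Dir NE: opp run (4,1), next='.' -> no flip
Dir W: edge -> no flip
Dir E: opp run (5,1) (5,2) capped by B -> flip
Dir SW: edge -> no flip
Dir S: opp run (6,0), next='.' -> no flip
Dir SE: first cell '.' (not opp) -> no flip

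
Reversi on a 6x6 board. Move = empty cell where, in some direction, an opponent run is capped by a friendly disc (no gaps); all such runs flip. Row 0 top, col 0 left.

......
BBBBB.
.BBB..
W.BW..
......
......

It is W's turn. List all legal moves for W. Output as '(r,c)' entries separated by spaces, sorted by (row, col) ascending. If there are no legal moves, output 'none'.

(0,0): flips 2 -> legal
(0,1): no bracket -> illegal
(0,2): no bracket -> illegal
(0,3): flips 4 -> legal
(0,4): no bracket -> illegal
(0,5): no bracket -> illegal
(1,5): no bracket -> illegal
(2,0): no bracket -> illegal
(2,4): no bracket -> illegal
(2,5): no bracket -> illegal
(3,1): flips 1 -> legal
(3,4): no bracket -> illegal
(4,1): no bracket -> illegal
(4,2): no bracket -> illegal
(4,3): no bracket -> illegal

Answer: (0,0) (0,3) (3,1)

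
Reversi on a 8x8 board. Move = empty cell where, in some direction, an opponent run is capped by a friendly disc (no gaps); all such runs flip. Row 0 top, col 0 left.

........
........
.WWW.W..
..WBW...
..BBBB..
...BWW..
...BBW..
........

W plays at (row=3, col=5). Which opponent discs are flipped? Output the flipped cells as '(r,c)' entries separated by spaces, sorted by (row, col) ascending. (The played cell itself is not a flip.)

Answer: (4,5)

Derivation:
Dir NW: first cell '.' (not opp) -> no flip
Dir N: first cell 'W' (not opp) -> no flip
Dir NE: first cell '.' (not opp) -> no flip
Dir W: first cell 'W' (not opp) -> no flip
Dir E: first cell '.' (not opp) -> no flip
Dir SW: opp run (4,4) (5,3), next='.' -> no flip
Dir S: opp run (4,5) capped by W -> flip
Dir SE: first cell '.' (not opp) -> no flip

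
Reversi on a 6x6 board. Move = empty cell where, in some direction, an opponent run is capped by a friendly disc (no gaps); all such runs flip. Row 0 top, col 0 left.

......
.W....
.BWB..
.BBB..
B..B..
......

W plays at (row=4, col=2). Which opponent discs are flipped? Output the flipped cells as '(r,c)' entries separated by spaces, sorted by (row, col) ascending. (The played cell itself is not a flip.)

Answer: (3,2)

Derivation:
Dir NW: opp run (3,1), next='.' -> no flip
Dir N: opp run (3,2) capped by W -> flip
Dir NE: opp run (3,3), next='.' -> no flip
Dir W: first cell '.' (not opp) -> no flip
Dir E: opp run (4,3), next='.' -> no flip
Dir SW: first cell '.' (not opp) -> no flip
Dir S: first cell '.' (not opp) -> no flip
Dir SE: first cell '.' (not opp) -> no flip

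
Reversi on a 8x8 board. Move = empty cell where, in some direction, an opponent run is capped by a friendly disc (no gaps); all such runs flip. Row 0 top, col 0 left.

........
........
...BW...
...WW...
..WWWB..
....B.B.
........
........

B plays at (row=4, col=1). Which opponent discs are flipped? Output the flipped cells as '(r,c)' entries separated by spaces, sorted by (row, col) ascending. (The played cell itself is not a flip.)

Answer: (4,2) (4,3) (4,4)

Derivation:
Dir NW: first cell '.' (not opp) -> no flip
Dir N: first cell '.' (not opp) -> no flip
Dir NE: first cell '.' (not opp) -> no flip
Dir W: first cell '.' (not opp) -> no flip
Dir E: opp run (4,2) (4,3) (4,4) capped by B -> flip
Dir SW: first cell '.' (not opp) -> no flip
Dir S: first cell '.' (not opp) -> no flip
Dir SE: first cell '.' (not opp) -> no flip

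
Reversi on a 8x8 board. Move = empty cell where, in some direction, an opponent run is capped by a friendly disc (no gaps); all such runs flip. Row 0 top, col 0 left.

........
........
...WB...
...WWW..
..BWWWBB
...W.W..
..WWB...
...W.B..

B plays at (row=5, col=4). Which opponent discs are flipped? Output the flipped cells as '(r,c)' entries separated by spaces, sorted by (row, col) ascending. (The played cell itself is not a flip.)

Answer: (3,4) (4,4)

Derivation:
Dir NW: opp run (4,3), next='.' -> no flip
Dir N: opp run (4,4) (3,4) capped by B -> flip
Dir NE: opp run (4,5), next='.' -> no flip
Dir W: opp run (5,3), next='.' -> no flip
Dir E: opp run (5,5), next='.' -> no flip
Dir SW: opp run (6,3), next='.' -> no flip
Dir S: first cell 'B' (not opp) -> no flip
Dir SE: first cell '.' (not opp) -> no flip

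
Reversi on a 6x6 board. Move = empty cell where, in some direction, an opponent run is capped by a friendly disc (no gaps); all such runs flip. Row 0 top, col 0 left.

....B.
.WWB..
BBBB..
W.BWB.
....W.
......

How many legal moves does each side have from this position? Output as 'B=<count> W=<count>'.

Answer: B=9 W=8

Derivation:
-- B to move --
(0,0): flips 1 -> legal
(0,1): flips 2 -> legal
(0,2): flips 2 -> legal
(0,3): flips 1 -> legal
(1,0): flips 2 -> legal
(2,4): no bracket -> illegal
(3,1): no bracket -> illegal
(3,5): no bracket -> illegal
(4,0): flips 1 -> legal
(4,1): no bracket -> illegal
(4,2): no bracket -> illegal
(4,3): flips 1 -> legal
(4,5): no bracket -> illegal
(5,3): no bracket -> illegal
(5,4): flips 1 -> legal
(5,5): flips 2 -> legal
B mobility = 9
-- W to move --
(0,2): no bracket -> illegal
(0,3): flips 2 -> legal
(0,5): no bracket -> illegal
(1,0): flips 1 -> legal
(1,4): flips 1 -> legal
(1,5): no bracket -> illegal
(2,4): flips 1 -> legal
(2,5): no bracket -> illegal
(3,1): flips 2 -> legal
(3,5): flips 1 -> legal
(4,1): no bracket -> illegal
(4,2): flips 2 -> legal
(4,3): no bracket -> illegal
(4,5): flips 2 -> legal
W mobility = 8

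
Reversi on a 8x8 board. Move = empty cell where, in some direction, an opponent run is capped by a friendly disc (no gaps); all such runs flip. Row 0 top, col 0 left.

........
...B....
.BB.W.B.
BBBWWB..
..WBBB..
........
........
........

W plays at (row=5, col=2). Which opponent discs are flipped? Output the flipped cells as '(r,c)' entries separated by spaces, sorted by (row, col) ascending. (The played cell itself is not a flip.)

Answer: (4,3)

Derivation:
Dir NW: first cell '.' (not opp) -> no flip
Dir N: first cell 'W' (not opp) -> no flip
Dir NE: opp run (4,3) capped by W -> flip
Dir W: first cell '.' (not opp) -> no flip
Dir E: first cell '.' (not opp) -> no flip
Dir SW: first cell '.' (not opp) -> no flip
Dir S: first cell '.' (not opp) -> no flip
Dir SE: first cell '.' (not opp) -> no flip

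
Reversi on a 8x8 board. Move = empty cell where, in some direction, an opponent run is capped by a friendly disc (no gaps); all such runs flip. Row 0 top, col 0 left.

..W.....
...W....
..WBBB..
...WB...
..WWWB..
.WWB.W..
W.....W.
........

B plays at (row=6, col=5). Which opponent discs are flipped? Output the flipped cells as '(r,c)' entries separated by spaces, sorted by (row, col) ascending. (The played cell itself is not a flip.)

Answer: (5,5)

Derivation:
Dir NW: first cell '.' (not opp) -> no flip
Dir N: opp run (5,5) capped by B -> flip
Dir NE: first cell '.' (not opp) -> no flip
Dir W: first cell '.' (not opp) -> no flip
Dir E: opp run (6,6), next='.' -> no flip
Dir SW: first cell '.' (not opp) -> no flip
Dir S: first cell '.' (not opp) -> no flip
Dir SE: first cell '.' (not opp) -> no flip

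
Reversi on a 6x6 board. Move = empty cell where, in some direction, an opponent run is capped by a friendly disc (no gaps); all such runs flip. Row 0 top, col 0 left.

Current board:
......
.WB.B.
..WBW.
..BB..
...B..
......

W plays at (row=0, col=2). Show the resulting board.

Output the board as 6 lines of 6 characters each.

Answer: ..W...
.WW.B.
..WBW.
..BB..
...B..
......

Derivation:
Place W at (0,2); scan 8 dirs for brackets.
Dir NW: edge -> no flip
Dir N: edge -> no flip
Dir NE: edge -> no flip
Dir W: first cell '.' (not opp) -> no flip
Dir E: first cell '.' (not opp) -> no flip
Dir SW: first cell 'W' (not opp) -> no flip
Dir S: opp run (1,2) capped by W -> flip
Dir SE: first cell '.' (not opp) -> no flip
All flips: (1,2)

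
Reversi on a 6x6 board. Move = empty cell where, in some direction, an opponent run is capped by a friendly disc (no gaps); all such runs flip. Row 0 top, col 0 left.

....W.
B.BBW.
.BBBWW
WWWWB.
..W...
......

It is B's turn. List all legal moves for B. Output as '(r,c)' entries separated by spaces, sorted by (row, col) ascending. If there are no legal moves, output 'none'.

Answer: (0,5) (1,5) (3,5) (4,0) (4,1) (4,3) (4,4) (5,2)

Derivation:
(0,3): no bracket -> illegal
(0,5): flips 1 -> legal
(1,5): flips 1 -> legal
(2,0): no bracket -> illegal
(3,5): flips 1 -> legal
(4,0): flips 1 -> legal
(4,1): flips 2 -> legal
(4,3): flips 2 -> legal
(4,4): flips 1 -> legal
(5,1): no bracket -> illegal
(5,2): flips 2 -> legal
(5,3): no bracket -> illegal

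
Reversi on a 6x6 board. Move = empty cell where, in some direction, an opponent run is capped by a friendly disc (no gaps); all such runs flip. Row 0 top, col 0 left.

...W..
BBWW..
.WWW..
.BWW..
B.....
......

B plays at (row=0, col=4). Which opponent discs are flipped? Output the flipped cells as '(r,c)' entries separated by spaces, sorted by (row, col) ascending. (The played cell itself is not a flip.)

Answer: (1,3) (2,2)

Derivation:
Dir NW: edge -> no flip
Dir N: edge -> no flip
Dir NE: edge -> no flip
Dir W: opp run (0,3), next='.' -> no flip
Dir E: first cell '.' (not opp) -> no flip
Dir SW: opp run (1,3) (2,2) capped by B -> flip
Dir S: first cell '.' (not opp) -> no flip
Dir SE: first cell '.' (not opp) -> no flip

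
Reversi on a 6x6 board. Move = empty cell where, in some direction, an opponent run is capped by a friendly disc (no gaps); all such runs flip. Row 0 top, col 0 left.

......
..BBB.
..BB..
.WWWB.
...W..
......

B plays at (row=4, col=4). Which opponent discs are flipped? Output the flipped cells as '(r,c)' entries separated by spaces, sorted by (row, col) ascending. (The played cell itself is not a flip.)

Answer: (3,3)

Derivation:
Dir NW: opp run (3,3) capped by B -> flip
Dir N: first cell 'B' (not opp) -> no flip
Dir NE: first cell '.' (not opp) -> no flip
Dir W: opp run (4,3), next='.' -> no flip
Dir E: first cell '.' (not opp) -> no flip
Dir SW: first cell '.' (not opp) -> no flip
Dir S: first cell '.' (not opp) -> no flip
Dir SE: first cell '.' (not opp) -> no flip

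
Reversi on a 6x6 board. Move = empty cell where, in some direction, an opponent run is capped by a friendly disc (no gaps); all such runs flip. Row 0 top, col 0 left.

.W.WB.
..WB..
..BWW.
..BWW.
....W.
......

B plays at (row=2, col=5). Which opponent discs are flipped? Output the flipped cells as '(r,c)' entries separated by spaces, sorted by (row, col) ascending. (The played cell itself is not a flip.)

Answer: (2,3) (2,4)

Derivation:
Dir NW: first cell '.' (not opp) -> no flip
Dir N: first cell '.' (not opp) -> no flip
Dir NE: edge -> no flip
Dir W: opp run (2,4) (2,3) capped by B -> flip
Dir E: edge -> no flip
Dir SW: opp run (3,4), next='.' -> no flip
Dir S: first cell '.' (not opp) -> no flip
Dir SE: edge -> no flip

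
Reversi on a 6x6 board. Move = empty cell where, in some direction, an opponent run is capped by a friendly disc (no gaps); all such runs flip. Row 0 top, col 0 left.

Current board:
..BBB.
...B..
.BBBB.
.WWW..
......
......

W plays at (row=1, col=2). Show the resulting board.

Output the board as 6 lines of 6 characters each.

Answer: ..BBB.
..WB..
.BWBB.
.WWW..
......
......

Derivation:
Place W at (1,2); scan 8 dirs for brackets.
Dir NW: first cell '.' (not opp) -> no flip
Dir N: opp run (0,2), next=edge -> no flip
Dir NE: opp run (0,3), next=edge -> no flip
Dir W: first cell '.' (not opp) -> no flip
Dir E: opp run (1,3), next='.' -> no flip
Dir SW: opp run (2,1), next='.' -> no flip
Dir S: opp run (2,2) capped by W -> flip
Dir SE: opp run (2,3), next='.' -> no flip
All flips: (2,2)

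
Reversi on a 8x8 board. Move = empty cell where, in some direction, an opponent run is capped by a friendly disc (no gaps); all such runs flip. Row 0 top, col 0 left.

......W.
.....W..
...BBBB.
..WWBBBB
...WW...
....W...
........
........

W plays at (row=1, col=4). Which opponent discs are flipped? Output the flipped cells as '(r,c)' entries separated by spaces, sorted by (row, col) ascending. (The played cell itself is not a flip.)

Dir NW: first cell '.' (not opp) -> no flip
Dir N: first cell '.' (not opp) -> no flip
Dir NE: first cell '.' (not opp) -> no flip
Dir W: first cell '.' (not opp) -> no flip
Dir E: first cell 'W' (not opp) -> no flip
Dir SW: opp run (2,3) capped by W -> flip
Dir S: opp run (2,4) (3,4) capped by W -> flip
Dir SE: opp run (2,5) (3,6), next='.' -> no flip

Answer: (2,3) (2,4) (3,4)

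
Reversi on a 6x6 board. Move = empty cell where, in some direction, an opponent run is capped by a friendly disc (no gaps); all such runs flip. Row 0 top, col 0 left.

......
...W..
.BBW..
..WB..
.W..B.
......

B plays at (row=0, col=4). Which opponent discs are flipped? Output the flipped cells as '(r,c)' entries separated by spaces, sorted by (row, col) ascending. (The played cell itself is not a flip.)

Dir NW: edge -> no flip
Dir N: edge -> no flip
Dir NE: edge -> no flip
Dir W: first cell '.' (not opp) -> no flip
Dir E: first cell '.' (not opp) -> no flip
Dir SW: opp run (1,3) capped by B -> flip
Dir S: first cell '.' (not opp) -> no flip
Dir SE: first cell '.' (not opp) -> no flip

Answer: (1,3)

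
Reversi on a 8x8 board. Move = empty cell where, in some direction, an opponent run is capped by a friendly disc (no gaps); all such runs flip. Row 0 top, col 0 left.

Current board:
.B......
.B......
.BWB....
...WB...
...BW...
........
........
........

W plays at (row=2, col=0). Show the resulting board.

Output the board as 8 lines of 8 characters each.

Place W at (2,0); scan 8 dirs for brackets.
Dir NW: edge -> no flip
Dir N: first cell '.' (not opp) -> no flip
Dir NE: opp run (1,1), next='.' -> no flip
Dir W: edge -> no flip
Dir E: opp run (2,1) capped by W -> flip
Dir SW: edge -> no flip
Dir S: first cell '.' (not opp) -> no flip
Dir SE: first cell '.' (not opp) -> no flip
All flips: (2,1)

Answer: .B......
.B......
WWWB....
...WB...
...BW...
........
........
........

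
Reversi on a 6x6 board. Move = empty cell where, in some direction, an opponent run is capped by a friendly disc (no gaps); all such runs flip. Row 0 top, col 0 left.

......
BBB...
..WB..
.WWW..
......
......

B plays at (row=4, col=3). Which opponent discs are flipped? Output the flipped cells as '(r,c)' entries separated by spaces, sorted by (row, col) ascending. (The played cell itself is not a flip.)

Answer: (3,3)

Derivation:
Dir NW: opp run (3,2), next='.' -> no flip
Dir N: opp run (3,3) capped by B -> flip
Dir NE: first cell '.' (not opp) -> no flip
Dir W: first cell '.' (not opp) -> no flip
Dir E: first cell '.' (not opp) -> no flip
Dir SW: first cell '.' (not opp) -> no flip
Dir S: first cell '.' (not opp) -> no flip
Dir SE: first cell '.' (not opp) -> no flip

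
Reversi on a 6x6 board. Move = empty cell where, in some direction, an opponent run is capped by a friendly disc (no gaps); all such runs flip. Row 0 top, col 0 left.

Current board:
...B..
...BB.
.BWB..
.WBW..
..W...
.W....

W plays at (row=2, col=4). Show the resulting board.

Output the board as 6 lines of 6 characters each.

Place W at (2,4); scan 8 dirs for brackets.
Dir NW: opp run (1,3), next='.' -> no flip
Dir N: opp run (1,4), next='.' -> no flip
Dir NE: first cell '.' (not opp) -> no flip
Dir W: opp run (2,3) capped by W -> flip
Dir E: first cell '.' (not opp) -> no flip
Dir SW: first cell 'W' (not opp) -> no flip
Dir S: first cell '.' (not opp) -> no flip
Dir SE: first cell '.' (not opp) -> no flip
All flips: (2,3)

Answer: ...B..
...BB.
.BWWW.
.WBW..
..W...
.W....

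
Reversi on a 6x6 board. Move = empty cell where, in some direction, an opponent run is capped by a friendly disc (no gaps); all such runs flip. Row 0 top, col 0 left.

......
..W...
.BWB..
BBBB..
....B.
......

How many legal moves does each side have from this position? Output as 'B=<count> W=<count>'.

Answer: B=5 W=6

Derivation:
-- B to move --
(0,1): flips 1 -> legal
(0,2): flips 2 -> legal
(0,3): flips 1 -> legal
(1,1): flips 1 -> legal
(1,3): flips 1 -> legal
B mobility = 5
-- W to move --
(1,0): no bracket -> illegal
(1,1): no bracket -> illegal
(1,3): no bracket -> illegal
(1,4): no bracket -> illegal
(2,0): flips 1 -> legal
(2,4): flips 1 -> legal
(3,4): flips 1 -> legal
(3,5): no bracket -> illegal
(4,0): flips 1 -> legal
(4,1): no bracket -> illegal
(4,2): flips 1 -> legal
(4,3): no bracket -> illegal
(4,5): no bracket -> illegal
(5,3): no bracket -> illegal
(5,4): no bracket -> illegal
(5,5): flips 2 -> legal
W mobility = 6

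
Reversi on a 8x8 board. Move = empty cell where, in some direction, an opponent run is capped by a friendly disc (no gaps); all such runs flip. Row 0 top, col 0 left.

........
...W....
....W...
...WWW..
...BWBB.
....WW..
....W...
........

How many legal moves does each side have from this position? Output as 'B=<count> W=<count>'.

-- B to move --
(0,2): flips 3 -> legal
(0,3): no bracket -> illegal
(0,4): no bracket -> illegal
(1,2): no bracket -> illegal
(1,4): no bracket -> illegal
(1,5): no bracket -> illegal
(2,2): no bracket -> illegal
(2,3): flips 2 -> legal
(2,5): flips 2 -> legal
(2,6): no bracket -> illegal
(3,2): no bracket -> illegal
(3,6): no bracket -> illegal
(4,2): no bracket -> illegal
(5,3): no bracket -> illegal
(5,6): no bracket -> illegal
(6,3): flips 1 -> legal
(6,5): flips 2 -> legal
(6,6): no bracket -> illegal
(7,3): flips 2 -> legal
(7,4): no bracket -> illegal
(7,5): no bracket -> illegal
B mobility = 6
-- W to move --
(3,2): flips 1 -> legal
(3,6): flips 1 -> legal
(3,7): flips 1 -> legal
(4,2): flips 1 -> legal
(4,7): flips 2 -> legal
(5,2): flips 1 -> legal
(5,3): flips 1 -> legal
(5,6): flips 1 -> legal
(5,7): flips 1 -> legal
W mobility = 9

Answer: B=6 W=9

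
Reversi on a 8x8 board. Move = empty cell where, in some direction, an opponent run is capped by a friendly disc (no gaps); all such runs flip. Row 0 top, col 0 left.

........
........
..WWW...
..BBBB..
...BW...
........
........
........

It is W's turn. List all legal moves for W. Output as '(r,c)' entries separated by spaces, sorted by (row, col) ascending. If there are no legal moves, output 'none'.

(2,1): no bracket -> illegal
(2,5): no bracket -> illegal
(2,6): flips 1 -> legal
(3,1): no bracket -> illegal
(3,6): no bracket -> illegal
(4,1): flips 1 -> legal
(4,2): flips 3 -> legal
(4,5): flips 1 -> legal
(4,6): flips 1 -> legal
(5,2): no bracket -> illegal
(5,3): flips 2 -> legal
(5,4): no bracket -> illegal

Answer: (2,6) (4,1) (4,2) (4,5) (4,6) (5,3)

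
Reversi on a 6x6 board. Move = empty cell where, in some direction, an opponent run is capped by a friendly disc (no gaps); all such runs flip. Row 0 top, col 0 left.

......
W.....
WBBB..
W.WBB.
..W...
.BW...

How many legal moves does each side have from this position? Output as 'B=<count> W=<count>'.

-- B to move --
(0,0): no bracket -> illegal
(0,1): no bracket -> illegal
(1,1): no bracket -> illegal
(3,1): flips 1 -> legal
(4,0): no bracket -> illegal
(4,1): flips 1 -> legal
(4,3): flips 1 -> legal
(5,3): flips 1 -> legal
B mobility = 4
-- W to move --
(1,1): no bracket -> illegal
(1,2): flips 2 -> legal
(1,3): no bracket -> illegal
(1,4): flips 1 -> legal
(2,4): flips 4 -> legal
(2,5): no bracket -> illegal
(3,1): no bracket -> illegal
(3,5): flips 2 -> legal
(4,0): no bracket -> illegal
(4,1): no bracket -> illegal
(4,3): no bracket -> illegal
(4,4): no bracket -> illegal
(4,5): no bracket -> illegal
(5,0): flips 1 -> legal
W mobility = 5

Answer: B=4 W=5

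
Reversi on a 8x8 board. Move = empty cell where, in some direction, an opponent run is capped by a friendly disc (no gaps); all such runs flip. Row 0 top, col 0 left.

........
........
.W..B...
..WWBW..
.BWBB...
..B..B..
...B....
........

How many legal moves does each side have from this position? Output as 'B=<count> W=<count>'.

-- B to move --
(1,0): flips 2 -> legal
(1,1): no bracket -> illegal
(1,2): no bracket -> illegal
(2,0): no bracket -> illegal
(2,2): flips 3 -> legal
(2,3): flips 2 -> legal
(2,5): no bracket -> illegal
(2,6): flips 1 -> legal
(3,0): no bracket -> illegal
(3,1): flips 2 -> legal
(3,6): flips 1 -> legal
(4,5): no bracket -> illegal
(4,6): flips 1 -> legal
(5,1): flips 2 -> legal
(5,3): no bracket -> illegal
B mobility = 8
-- W to move --
(1,3): flips 1 -> legal
(1,4): no bracket -> illegal
(1,5): flips 1 -> legal
(2,3): no bracket -> illegal
(2,5): no bracket -> illegal
(3,0): no bracket -> illegal
(3,1): no bracket -> illegal
(4,0): flips 1 -> legal
(4,5): flips 2 -> legal
(4,6): no bracket -> illegal
(5,0): flips 1 -> legal
(5,1): no bracket -> illegal
(5,3): flips 2 -> legal
(5,4): flips 1 -> legal
(5,6): no bracket -> illegal
(6,1): no bracket -> illegal
(6,2): flips 1 -> legal
(6,4): no bracket -> illegal
(6,5): no bracket -> illegal
(6,6): flips 2 -> legal
(7,2): no bracket -> illegal
(7,3): no bracket -> illegal
(7,4): no bracket -> illegal
W mobility = 9

Answer: B=8 W=9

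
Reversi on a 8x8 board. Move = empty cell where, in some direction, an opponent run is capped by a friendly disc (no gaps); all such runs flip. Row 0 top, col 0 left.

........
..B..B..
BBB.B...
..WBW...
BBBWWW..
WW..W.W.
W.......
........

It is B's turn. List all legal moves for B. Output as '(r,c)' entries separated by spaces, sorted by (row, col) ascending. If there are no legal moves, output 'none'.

Answer: (2,3) (3,1) (3,5) (4,6) (5,3) (5,5) (6,1) (6,2) (6,4) (6,5) (7,0)

Derivation:
(2,3): flips 1 -> legal
(2,5): no bracket -> illegal
(3,1): flips 1 -> legal
(3,5): flips 1 -> legal
(3,6): no bracket -> illegal
(4,6): flips 3 -> legal
(4,7): no bracket -> illegal
(5,2): no bracket -> illegal
(5,3): flips 1 -> legal
(5,5): flips 1 -> legal
(5,7): no bracket -> illegal
(6,1): flips 1 -> legal
(6,2): flips 1 -> legal
(6,3): no bracket -> illegal
(6,4): flips 3 -> legal
(6,5): flips 3 -> legal
(6,6): no bracket -> illegal
(6,7): no bracket -> illegal
(7,0): flips 2 -> legal
(7,1): no bracket -> illegal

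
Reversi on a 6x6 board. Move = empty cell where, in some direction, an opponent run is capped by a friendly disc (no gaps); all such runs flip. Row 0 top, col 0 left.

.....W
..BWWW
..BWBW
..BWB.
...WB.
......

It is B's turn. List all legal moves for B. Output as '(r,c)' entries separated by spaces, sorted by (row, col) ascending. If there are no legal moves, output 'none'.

Answer: (0,2) (0,4) (4,2) (5,2) (5,4)

Derivation:
(0,2): flips 1 -> legal
(0,3): no bracket -> illegal
(0,4): flips 2 -> legal
(3,5): no bracket -> illegal
(4,2): flips 2 -> legal
(5,2): flips 1 -> legal
(5,3): no bracket -> illegal
(5,4): flips 1 -> legal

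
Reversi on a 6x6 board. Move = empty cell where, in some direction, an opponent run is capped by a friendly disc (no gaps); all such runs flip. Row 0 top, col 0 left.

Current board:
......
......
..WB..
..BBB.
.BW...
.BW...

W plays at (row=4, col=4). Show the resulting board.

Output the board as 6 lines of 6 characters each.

Place W at (4,4); scan 8 dirs for brackets.
Dir NW: opp run (3,3) capped by W -> flip
Dir N: opp run (3,4), next='.' -> no flip
Dir NE: first cell '.' (not opp) -> no flip
Dir W: first cell '.' (not opp) -> no flip
Dir E: first cell '.' (not opp) -> no flip
Dir SW: first cell '.' (not opp) -> no flip
Dir S: first cell '.' (not opp) -> no flip
Dir SE: first cell '.' (not opp) -> no flip
All flips: (3,3)

Answer: ......
......
..WB..
..BWB.
.BW.W.
.BW...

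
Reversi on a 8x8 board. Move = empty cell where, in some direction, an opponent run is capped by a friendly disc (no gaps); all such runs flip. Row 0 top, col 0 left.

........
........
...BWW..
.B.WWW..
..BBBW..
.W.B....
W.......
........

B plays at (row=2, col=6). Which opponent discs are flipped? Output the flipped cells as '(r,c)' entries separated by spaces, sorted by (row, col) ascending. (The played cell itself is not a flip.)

Answer: (2,4) (2,5) (3,5)

Derivation:
Dir NW: first cell '.' (not opp) -> no flip
Dir N: first cell '.' (not opp) -> no flip
Dir NE: first cell '.' (not opp) -> no flip
Dir W: opp run (2,5) (2,4) capped by B -> flip
Dir E: first cell '.' (not opp) -> no flip
Dir SW: opp run (3,5) capped by B -> flip
Dir S: first cell '.' (not opp) -> no flip
Dir SE: first cell '.' (not opp) -> no flip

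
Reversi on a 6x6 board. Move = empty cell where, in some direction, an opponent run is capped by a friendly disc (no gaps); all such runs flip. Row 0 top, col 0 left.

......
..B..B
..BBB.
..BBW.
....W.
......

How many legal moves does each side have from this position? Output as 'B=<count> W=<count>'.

-- B to move --
(2,5): no bracket -> illegal
(3,5): flips 1 -> legal
(4,3): no bracket -> illegal
(4,5): flips 1 -> legal
(5,3): no bracket -> illegal
(5,4): flips 2 -> legal
(5,5): flips 1 -> legal
B mobility = 4
-- W to move --
(0,1): flips 2 -> legal
(0,2): no bracket -> illegal
(0,3): no bracket -> illegal
(0,4): no bracket -> illegal
(0,5): no bracket -> illegal
(1,1): flips 2 -> legal
(1,3): no bracket -> illegal
(1,4): flips 1 -> legal
(2,1): no bracket -> illegal
(2,5): no bracket -> illegal
(3,1): flips 2 -> legal
(3,5): no bracket -> illegal
(4,1): no bracket -> illegal
(4,2): no bracket -> illegal
(4,3): no bracket -> illegal
W mobility = 4

Answer: B=4 W=4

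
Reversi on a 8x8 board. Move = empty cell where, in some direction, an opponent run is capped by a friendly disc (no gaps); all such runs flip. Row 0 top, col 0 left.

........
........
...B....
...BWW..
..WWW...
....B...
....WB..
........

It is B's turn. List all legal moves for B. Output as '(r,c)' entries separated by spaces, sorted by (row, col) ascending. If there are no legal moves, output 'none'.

Answer: (2,4) (3,2) (3,6) (4,5) (5,1) (5,3) (5,5) (6,3) (7,4)

Derivation:
(2,4): flips 2 -> legal
(2,5): no bracket -> illegal
(2,6): no bracket -> illegal
(3,1): no bracket -> illegal
(3,2): flips 1 -> legal
(3,6): flips 2 -> legal
(4,1): no bracket -> illegal
(4,5): flips 1 -> legal
(4,6): no bracket -> illegal
(5,1): flips 1 -> legal
(5,2): no bracket -> illegal
(5,3): flips 1 -> legal
(5,5): flips 1 -> legal
(6,3): flips 1 -> legal
(7,3): no bracket -> illegal
(7,4): flips 1 -> legal
(7,5): no bracket -> illegal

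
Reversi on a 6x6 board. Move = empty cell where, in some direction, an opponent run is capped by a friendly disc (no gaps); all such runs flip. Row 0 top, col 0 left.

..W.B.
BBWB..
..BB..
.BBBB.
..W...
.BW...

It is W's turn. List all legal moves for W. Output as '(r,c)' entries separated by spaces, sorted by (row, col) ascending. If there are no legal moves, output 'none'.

Answer: (1,4) (2,0) (2,4) (4,5) (5,0)

Derivation:
(0,0): no bracket -> illegal
(0,1): no bracket -> illegal
(0,3): no bracket -> illegal
(0,5): no bracket -> illegal
(1,4): flips 1 -> legal
(1,5): no bracket -> illegal
(2,0): flips 2 -> legal
(2,1): no bracket -> illegal
(2,4): flips 2 -> legal
(2,5): no bracket -> illegal
(3,0): no bracket -> illegal
(3,5): no bracket -> illegal
(4,0): no bracket -> illegal
(4,1): no bracket -> illegal
(4,3): no bracket -> illegal
(4,4): no bracket -> illegal
(4,5): flips 2 -> legal
(5,0): flips 1 -> legal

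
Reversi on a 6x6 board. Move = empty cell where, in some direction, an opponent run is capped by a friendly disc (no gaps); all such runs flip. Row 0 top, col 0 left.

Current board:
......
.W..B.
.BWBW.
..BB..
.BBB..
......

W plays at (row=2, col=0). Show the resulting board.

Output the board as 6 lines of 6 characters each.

Place W at (2,0); scan 8 dirs for brackets.
Dir NW: edge -> no flip
Dir N: first cell '.' (not opp) -> no flip
Dir NE: first cell 'W' (not opp) -> no flip
Dir W: edge -> no flip
Dir E: opp run (2,1) capped by W -> flip
Dir SW: edge -> no flip
Dir S: first cell '.' (not opp) -> no flip
Dir SE: first cell '.' (not opp) -> no flip
All flips: (2,1)

Answer: ......
.W..B.
WWWBW.
..BB..
.BBB..
......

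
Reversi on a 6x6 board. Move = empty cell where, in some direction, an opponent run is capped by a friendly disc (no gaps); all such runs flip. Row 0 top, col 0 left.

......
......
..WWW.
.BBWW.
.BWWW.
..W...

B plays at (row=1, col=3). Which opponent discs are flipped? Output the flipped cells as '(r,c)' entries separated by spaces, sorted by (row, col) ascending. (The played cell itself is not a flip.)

Dir NW: first cell '.' (not opp) -> no flip
Dir N: first cell '.' (not opp) -> no flip
Dir NE: first cell '.' (not opp) -> no flip
Dir W: first cell '.' (not opp) -> no flip
Dir E: first cell '.' (not opp) -> no flip
Dir SW: opp run (2,2) capped by B -> flip
Dir S: opp run (2,3) (3,3) (4,3), next='.' -> no flip
Dir SE: opp run (2,4), next='.' -> no flip

Answer: (2,2)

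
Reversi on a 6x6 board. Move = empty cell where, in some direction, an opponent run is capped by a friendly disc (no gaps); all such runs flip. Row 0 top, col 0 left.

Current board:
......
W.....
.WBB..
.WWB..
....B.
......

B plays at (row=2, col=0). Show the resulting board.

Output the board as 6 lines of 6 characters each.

Place B at (2,0); scan 8 dirs for brackets.
Dir NW: edge -> no flip
Dir N: opp run (1,0), next='.' -> no flip
Dir NE: first cell '.' (not opp) -> no flip
Dir W: edge -> no flip
Dir E: opp run (2,1) capped by B -> flip
Dir SW: edge -> no flip
Dir S: first cell '.' (not opp) -> no flip
Dir SE: opp run (3,1), next='.' -> no flip
All flips: (2,1)

Answer: ......
W.....
BBBB..
.WWB..
....B.
......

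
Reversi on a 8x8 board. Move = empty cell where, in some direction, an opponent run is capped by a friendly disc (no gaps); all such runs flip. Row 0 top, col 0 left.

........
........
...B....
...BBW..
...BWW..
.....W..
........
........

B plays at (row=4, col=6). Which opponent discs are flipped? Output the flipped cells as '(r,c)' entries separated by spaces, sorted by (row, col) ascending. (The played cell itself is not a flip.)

Dir NW: opp run (3,5), next='.' -> no flip
Dir N: first cell '.' (not opp) -> no flip
Dir NE: first cell '.' (not opp) -> no flip
Dir W: opp run (4,5) (4,4) capped by B -> flip
Dir E: first cell '.' (not opp) -> no flip
Dir SW: opp run (5,5), next='.' -> no flip
Dir S: first cell '.' (not opp) -> no flip
Dir SE: first cell '.' (not opp) -> no flip

Answer: (4,4) (4,5)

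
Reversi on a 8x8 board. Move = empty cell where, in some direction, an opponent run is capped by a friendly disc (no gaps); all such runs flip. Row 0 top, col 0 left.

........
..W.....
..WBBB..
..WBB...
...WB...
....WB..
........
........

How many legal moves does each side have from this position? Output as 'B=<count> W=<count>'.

-- B to move --
(0,1): flips 1 -> legal
(0,2): no bracket -> illegal
(0,3): no bracket -> illegal
(1,1): flips 1 -> legal
(1,3): no bracket -> illegal
(2,1): flips 1 -> legal
(3,1): flips 1 -> legal
(4,1): flips 1 -> legal
(4,2): flips 1 -> legal
(4,5): no bracket -> illegal
(5,2): flips 1 -> legal
(5,3): flips 2 -> legal
(6,3): no bracket -> illegal
(6,4): flips 1 -> legal
(6,5): no bracket -> illegal
B mobility = 9
-- W to move --
(1,3): flips 2 -> legal
(1,4): flips 4 -> legal
(1,5): no bracket -> illegal
(1,6): flips 2 -> legal
(2,6): flips 3 -> legal
(3,5): flips 2 -> legal
(3,6): no bracket -> illegal
(4,2): no bracket -> illegal
(4,5): flips 3 -> legal
(4,6): no bracket -> illegal
(5,3): no bracket -> illegal
(5,6): flips 1 -> legal
(6,4): no bracket -> illegal
(6,5): no bracket -> illegal
(6,6): flips 3 -> legal
W mobility = 8

Answer: B=9 W=8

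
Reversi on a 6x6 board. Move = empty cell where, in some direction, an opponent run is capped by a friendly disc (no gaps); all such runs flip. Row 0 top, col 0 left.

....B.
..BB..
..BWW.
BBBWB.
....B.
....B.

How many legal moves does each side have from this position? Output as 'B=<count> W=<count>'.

Answer: B=4 W=9

Derivation:
-- B to move --
(1,4): flips 2 -> legal
(1,5): no bracket -> illegal
(2,5): flips 2 -> legal
(3,5): flips 1 -> legal
(4,2): no bracket -> illegal
(4,3): flips 2 -> legal
B mobility = 4
-- W to move --
(0,1): flips 1 -> legal
(0,2): flips 1 -> legal
(0,3): flips 1 -> legal
(0,5): no bracket -> illegal
(1,1): flips 1 -> legal
(1,4): no bracket -> illegal
(1,5): no bracket -> illegal
(2,0): no bracket -> illegal
(2,1): flips 1 -> legal
(2,5): no bracket -> illegal
(3,5): flips 1 -> legal
(4,0): no bracket -> illegal
(4,1): flips 1 -> legal
(4,2): no bracket -> illegal
(4,3): no bracket -> illegal
(4,5): flips 1 -> legal
(5,3): no bracket -> illegal
(5,5): flips 1 -> legal
W mobility = 9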